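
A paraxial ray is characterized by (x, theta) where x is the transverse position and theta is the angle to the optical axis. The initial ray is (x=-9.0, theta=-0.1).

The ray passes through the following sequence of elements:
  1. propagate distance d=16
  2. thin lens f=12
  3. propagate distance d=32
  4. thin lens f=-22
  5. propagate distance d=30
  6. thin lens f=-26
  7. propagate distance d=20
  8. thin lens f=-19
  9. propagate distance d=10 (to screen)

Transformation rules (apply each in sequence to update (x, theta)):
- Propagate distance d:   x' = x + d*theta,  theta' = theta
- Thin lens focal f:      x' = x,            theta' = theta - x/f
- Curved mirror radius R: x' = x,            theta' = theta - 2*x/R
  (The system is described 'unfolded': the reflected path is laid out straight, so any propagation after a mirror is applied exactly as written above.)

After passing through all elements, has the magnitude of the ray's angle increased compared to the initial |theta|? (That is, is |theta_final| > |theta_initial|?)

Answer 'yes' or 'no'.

Initial: x=-9.0000 theta=-0.1000
After 1 (propagate distance d=16): x=-10.6000 theta=-0.1000
After 2 (thin lens f=12): x=-10.6000 theta=47/60 (≈0.7833)
After 3 (propagate distance d=32): x=217/15 (≈14.4667) theta=47/60 (≈0.7833)
After 4 (thin lens f=-22): x=217/15 (≈14.4667) theta=317/220 (≈1.4409)
After 5 (propagate distance d=30): x=19039/330 (≈57.6939) theta=317/220 (≈1.4409)
After 6 (thin lens f=-26): x=19039/330 (≈57.6939) theta=15701/4290 (≈3.6599)
After 7 (propagate distance d=20): x=561527/4290 (≈130.8921) theta=15701/4290 (≈3.6599)
After 8 (thin lens f=-19): x=561527/4290 (≈130.8921) theta=33071/3135 (≈10.5490)
After 9 (propagate distance d=10 (to screen)): x=6422491/27170 (≈236.3817) theta=33071/3135 (≈10.5490)
|theta_initial|=0.1000 |theta_final|=33071/3135 (≈10.5490) -> increased

Answer: yes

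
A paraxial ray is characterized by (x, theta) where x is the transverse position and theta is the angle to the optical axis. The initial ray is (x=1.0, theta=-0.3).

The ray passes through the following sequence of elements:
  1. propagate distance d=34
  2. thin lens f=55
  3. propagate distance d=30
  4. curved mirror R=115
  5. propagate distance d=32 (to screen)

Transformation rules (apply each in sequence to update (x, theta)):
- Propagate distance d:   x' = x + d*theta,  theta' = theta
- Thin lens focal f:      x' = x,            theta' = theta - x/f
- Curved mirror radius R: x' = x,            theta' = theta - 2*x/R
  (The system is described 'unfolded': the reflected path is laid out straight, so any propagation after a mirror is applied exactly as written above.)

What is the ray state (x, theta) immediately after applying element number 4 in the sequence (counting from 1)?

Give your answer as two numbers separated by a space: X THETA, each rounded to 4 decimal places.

Initial: x=1.0000 theta=-0.3000
After 1 (propagate distance d=34): x=-9.2000 theta=-0.3000
After 2 (thin lens f=55): x=-9.2000 theta=-73/550 (≈-0.1327)
After 3 (propagate distance d=30): x=-145/11 (≈-13.1818) theta=-73/550 (≈-0.1327)
After 4 (curved mirror R=115): x=-145/11 (≈-13.1818) theta=111/1150 (≈0.0965)
Rounded to 4 decimal places: x = -13.1818, theta = 0.0965

Answer: -13.1818 0.0965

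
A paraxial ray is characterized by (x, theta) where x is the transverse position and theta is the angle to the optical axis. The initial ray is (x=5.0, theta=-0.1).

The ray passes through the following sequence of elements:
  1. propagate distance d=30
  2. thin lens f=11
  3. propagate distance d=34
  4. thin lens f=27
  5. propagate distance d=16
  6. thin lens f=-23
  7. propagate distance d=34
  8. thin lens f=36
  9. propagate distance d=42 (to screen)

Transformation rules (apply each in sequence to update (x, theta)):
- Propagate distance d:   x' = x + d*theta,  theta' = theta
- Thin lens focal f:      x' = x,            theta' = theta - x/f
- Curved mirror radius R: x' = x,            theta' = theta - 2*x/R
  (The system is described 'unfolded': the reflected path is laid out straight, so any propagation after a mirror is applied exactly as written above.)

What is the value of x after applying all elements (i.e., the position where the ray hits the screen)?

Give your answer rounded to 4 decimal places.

Answer: -10.7730

Derivation:
Initial: x=5.0000 theta=-0.1000
After 1 (propagate distance d=30): x=2.0000 theta=-0.1000
After 2 (thin lens f=11): x=2.0000 theta=-31/110 (≈-0.2818)
After 3 (propagate distance d=34): x=-417/55 (≈-7.5818) theta=-31/110 (≈-0.2818)
After 4 (thin lens f=27): x=-417/55 (≈-7.5818) theta=-1/990 (≈-0.0010)
After 5 (propagate distance d=16): x=-3761/495 (≈-7.5980) theta=-1/990 (≈-0.0010)
After 6 (thin lens f=-23): x=-3761/495 (≈-7.5980) theta=-503/1518 (≈-0.3314)
After 7 (propagate distance d=34): x=-214768/11385 (≈-18.8641) theta=-503/1518 (≈-0.3314)
After 8 (thin lens f=36): x=-214768/11385 (≈-18.8641) theta=3589/18630 (≈0.1926)
After 9 (propagate distance d=42 (to screen)): x=-367951/34155 (≈-10.7730) theta=3589/18630 (≈0.1926)
Rounded to 4 decimal places: x = -10.7730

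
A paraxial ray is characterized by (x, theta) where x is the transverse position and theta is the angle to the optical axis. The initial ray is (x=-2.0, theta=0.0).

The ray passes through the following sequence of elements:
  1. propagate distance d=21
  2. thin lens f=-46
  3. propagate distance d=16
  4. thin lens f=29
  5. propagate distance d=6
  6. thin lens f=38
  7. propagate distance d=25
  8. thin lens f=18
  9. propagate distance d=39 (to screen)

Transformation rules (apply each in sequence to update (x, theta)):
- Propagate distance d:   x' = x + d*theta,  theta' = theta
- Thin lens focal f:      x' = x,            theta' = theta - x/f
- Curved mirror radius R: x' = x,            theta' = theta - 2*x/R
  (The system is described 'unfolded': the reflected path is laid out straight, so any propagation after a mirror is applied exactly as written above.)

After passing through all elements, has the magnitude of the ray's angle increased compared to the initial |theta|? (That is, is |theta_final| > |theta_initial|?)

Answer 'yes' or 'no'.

Answer: yes

Derivation:
Initial: x=-2.0000 theta=0.0000
After 1 (propagate distance d=21): x=-2.0000 theta=0.0000
After 2 (thin lens f=-46): x=-2.0000 theta=-1/23 (≈-0.0435)
After 3 (propagate distance d=16): x=-62/23 (≈-2.6957) theta=-1/23 (≈-0.0435)
After 4 (thin lens f=29): x=-62/23 (≈-2.6957) theta=33/667 (≈0.0495)
After 5 (propagate distance d=6): x=-1600/667 (≈-2.3988) theta=33/667 (≈0.0495)
After 6 (thin lens f=38): x=-1600/667 (≈-2.3988) theta=1427/12673 (≈0.1126)
After 7 (propagate distance d=25): x=5275/12673 (≈0.4162) theta=1427/12673 (≈0.1126)
After 8 (thin lens f=18): x=5275/12673 (≈0.4162) theta=20411/228114 (≈0.0895)
After 9 (propagate distance d=39 (to screen)): x=296993/76038 (≈3.9058) theta=20411/228114 (≈0.0895)
|theta_initial|=0.0000 |theta_final|=20411/228114 (≈0.0895) -> increased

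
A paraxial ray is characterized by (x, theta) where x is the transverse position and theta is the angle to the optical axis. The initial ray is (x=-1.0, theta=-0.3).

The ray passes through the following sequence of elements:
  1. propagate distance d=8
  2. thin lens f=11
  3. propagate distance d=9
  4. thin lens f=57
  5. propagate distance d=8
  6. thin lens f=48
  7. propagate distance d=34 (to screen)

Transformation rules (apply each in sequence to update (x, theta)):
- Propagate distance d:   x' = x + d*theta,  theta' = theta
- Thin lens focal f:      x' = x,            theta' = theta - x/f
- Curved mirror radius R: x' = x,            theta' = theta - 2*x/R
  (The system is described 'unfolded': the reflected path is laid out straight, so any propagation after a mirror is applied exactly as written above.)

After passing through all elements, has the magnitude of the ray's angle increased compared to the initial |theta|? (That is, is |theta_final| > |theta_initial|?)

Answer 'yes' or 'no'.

Initial: x=-1.0000 theta=-0.3000
After 1 (propagate distance d=8): x=-3.4000 theta=-0.3000
After 2 (thin lens f=11): x=-3.4000 theta=1/110 (≈0.0091)
After 3 (propagate distance d=9): x=-73/22 (≈-3.3182) theta=1/110 (≈0.0091)
After 4 (thin lens f=57): x=-73/22 (≈-3.3182) theta=211/3135 (≈0.0673)
After 5 (propagate distance d=8): x=-17429/6270 (≈-2.7797) theta=211/3135 (≈0.0673)
After 6 (thin lens f=48): x=-17429/6270 (≈-2.7797) theta=7537/60192 (≈0.1252)
After 7 (propagate distance d=34 (to screen)): x=222349/150480 (≈1.4776) theta=7537/60192 (≈0.1252)
|theta_initial|=0.3000 |theta_final|=7537/60192 (≈0.1252) -> not increased

Answer: no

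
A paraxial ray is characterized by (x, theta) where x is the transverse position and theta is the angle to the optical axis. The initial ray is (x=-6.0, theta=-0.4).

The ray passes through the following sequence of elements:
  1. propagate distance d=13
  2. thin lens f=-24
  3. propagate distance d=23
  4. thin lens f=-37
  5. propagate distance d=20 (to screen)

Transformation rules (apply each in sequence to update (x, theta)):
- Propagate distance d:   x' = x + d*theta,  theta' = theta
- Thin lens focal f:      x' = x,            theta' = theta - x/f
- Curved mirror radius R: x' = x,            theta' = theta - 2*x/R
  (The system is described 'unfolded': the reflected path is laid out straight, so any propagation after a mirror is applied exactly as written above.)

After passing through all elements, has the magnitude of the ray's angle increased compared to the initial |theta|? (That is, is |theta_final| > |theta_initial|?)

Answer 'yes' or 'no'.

Answer: yes

Derivation:
Initial: x=-6.0000 theta=-0.4000
After 1 (propagate distance d=13): x=-11.2000 theta=-0.4000
After 2 (thin lens f=-24): x=-11.2000 theta=-13/15 (≈-0.8667)
After 3 (propagate distance d=23): x=-467/15 (≈-31.1333) theta=-13/15 (≈-0.8667)
After 4 (thin lens f=-37): x=-467/15 (≈-31.1333) theta=-316/185 (≈-1.7081)
After 5 (propagate distance d=20 (to screen)): x=-36239/555 (≈-65.2955) theta=-316/185 (≈-1.7081)
|theta_initial|=0.4000 |theta_final|=316/185 (≈1.7081) -> increased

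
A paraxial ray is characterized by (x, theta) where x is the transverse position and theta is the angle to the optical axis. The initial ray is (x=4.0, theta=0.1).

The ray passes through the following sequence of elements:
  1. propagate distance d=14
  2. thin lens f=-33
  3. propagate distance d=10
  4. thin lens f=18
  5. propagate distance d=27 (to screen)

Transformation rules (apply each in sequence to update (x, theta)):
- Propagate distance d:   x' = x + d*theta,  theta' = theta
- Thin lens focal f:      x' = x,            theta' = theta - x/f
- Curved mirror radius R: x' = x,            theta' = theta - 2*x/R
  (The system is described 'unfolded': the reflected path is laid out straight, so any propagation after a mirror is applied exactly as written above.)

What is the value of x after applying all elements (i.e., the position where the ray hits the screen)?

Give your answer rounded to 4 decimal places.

Answer: 3.1000

Derivation:
Initial: x=4.0000 theta=0.1000
After 1 (propagate distance d=14): x=5.4000 theta=0.1000
After 2 (thin lens f=-33): x=5.4000 theta=29/110 (≈0.2636)
After 3 (propagate distance d=10): x=442/55 (≈8.0364) theta=29/110 (≈0.2636)
After 4 (thin lens f=18): x=442/55 (≈8.0364) theta=-181/990 (≈-0.1828)
After 5 (propagate distance d=27 (to screen)): x=3.1000 theta=-181/990 (≈-0.1828)
Rounded to 4 decimal places: x = 3.1000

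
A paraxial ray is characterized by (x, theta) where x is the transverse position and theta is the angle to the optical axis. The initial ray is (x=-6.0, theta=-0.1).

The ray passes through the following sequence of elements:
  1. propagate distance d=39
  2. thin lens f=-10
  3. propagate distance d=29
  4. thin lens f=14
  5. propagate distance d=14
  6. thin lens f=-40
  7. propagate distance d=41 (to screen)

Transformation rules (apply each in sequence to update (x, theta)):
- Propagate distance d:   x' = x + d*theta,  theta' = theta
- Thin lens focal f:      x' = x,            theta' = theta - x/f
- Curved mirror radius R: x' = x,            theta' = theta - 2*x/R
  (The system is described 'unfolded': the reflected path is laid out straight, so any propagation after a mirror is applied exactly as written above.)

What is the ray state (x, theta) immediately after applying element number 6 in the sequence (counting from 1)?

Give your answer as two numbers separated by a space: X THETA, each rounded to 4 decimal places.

Answer: -15.2600 1.4935

Derivation:
Initial: x=-6.0000 theta=-0.1000
After 1 (propagate distance d=39): x=-9.9000 theta=-0.1000
After 2 (thin lens f=-10): x=-9.9000 theta=-1.0900
After 3 (propagate distance d=29): x=-41.5100 theta=-1.0900
After 4 (thin lens f=14): x=-41.5100 theta=1.8750
After 5 (propagate distance d=14): x=-15.2600 theta=1.8750
After 6 (thin lens f=-40): x=-15.2600 theta=1.4935
Rounded to 4 decimal places: x = -15.2600, theta = 1.4935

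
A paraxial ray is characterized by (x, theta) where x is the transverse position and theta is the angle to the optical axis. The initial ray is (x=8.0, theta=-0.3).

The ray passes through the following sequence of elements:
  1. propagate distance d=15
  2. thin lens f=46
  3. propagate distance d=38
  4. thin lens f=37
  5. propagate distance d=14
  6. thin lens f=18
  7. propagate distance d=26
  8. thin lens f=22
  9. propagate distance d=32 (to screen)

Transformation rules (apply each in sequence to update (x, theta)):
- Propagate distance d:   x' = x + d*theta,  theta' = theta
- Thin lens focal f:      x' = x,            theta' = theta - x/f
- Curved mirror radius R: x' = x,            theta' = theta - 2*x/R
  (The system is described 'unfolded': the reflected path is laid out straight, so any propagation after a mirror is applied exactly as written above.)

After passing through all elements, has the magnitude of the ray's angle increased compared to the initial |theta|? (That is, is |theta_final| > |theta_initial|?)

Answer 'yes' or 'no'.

Initial: x=8.0000 theta=-0.3000
After 1 (propagate distance d=15): x=3.5000 theta=-0.3000
After 2 (thin lens f=46): x=3.5000 theta=-173/460 (≈-0.3761)
After 3 (propagate distance d=38): x=-1241/115 (≈-10.7913) theta=-173/460 (≈-0.3761)
After 4 (thin lens f=37): x=-1241/115 (≈-10.7913) theta=-1437/17020 (≈-0.0844)
After 5 (propagate distance d=14): x=-101893/8510 (≈-11.9733) theta=-1437/17020 (≈-0.0844)
After 6 (thin lens f=18): x=-101893/8510 (≈-11.9733) theta=4448/7659 (≈0.5808)
After 7 (propagate distance d=26): x=239443/76590 (≈3.1263) theta=4448/7659 (≈0.5808)
After 8 (thin lens f=22): x=239443/76590 (≈3.1263) theta=739117/1684980 (≈0.4387)
After 9 (propagate distance d=32 (to screen)): x=963983/56166 (≈17.1631) theta=739117/1684980 (≈0.4387)
|theta_initial|=0.3000 |theta_final|=739117/1684980 (≈0.4387) -> increased

Answer: yes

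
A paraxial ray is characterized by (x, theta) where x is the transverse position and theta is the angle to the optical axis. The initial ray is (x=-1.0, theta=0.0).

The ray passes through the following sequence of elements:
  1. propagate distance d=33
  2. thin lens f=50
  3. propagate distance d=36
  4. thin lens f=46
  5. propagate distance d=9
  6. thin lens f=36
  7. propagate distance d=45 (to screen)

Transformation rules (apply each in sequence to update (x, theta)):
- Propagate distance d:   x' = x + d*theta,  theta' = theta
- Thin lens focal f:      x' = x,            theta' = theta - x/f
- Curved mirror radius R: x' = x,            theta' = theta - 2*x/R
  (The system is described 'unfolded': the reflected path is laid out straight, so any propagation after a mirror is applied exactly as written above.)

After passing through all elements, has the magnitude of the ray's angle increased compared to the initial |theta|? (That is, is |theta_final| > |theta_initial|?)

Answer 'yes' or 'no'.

Initial: x=-1.0000 theta=0.0000
After 1 (propagate distance d=33): x=-1.0000 theta=0.0000
After 2 (thin lens f=50): x=-1.0000 theta=0.0200
After 3 (propagate distance d=36): x=-0.2800 theta=0.0200
After 4 (thin lens f=46): x=-0.2800 theta=3/115 (≈0.0261)
After 5 (propagate distance d=9): x=-26/575 (≈-0.0452) theta=3/115 (≈0.0261)
After 6 (thin lens f=36): x=-26/575 (≈-0.0452) theta=283/10350 (≈0.0273)
After 7 (propagate distance d=45 (to screen)): x=1363/1150 (≈1.1852) theta=283/10350 (≈0.0273)
|theta_initial|=0.0000 |theta_final|=283/10350 (≈0.0273) -> increased

Answer: yes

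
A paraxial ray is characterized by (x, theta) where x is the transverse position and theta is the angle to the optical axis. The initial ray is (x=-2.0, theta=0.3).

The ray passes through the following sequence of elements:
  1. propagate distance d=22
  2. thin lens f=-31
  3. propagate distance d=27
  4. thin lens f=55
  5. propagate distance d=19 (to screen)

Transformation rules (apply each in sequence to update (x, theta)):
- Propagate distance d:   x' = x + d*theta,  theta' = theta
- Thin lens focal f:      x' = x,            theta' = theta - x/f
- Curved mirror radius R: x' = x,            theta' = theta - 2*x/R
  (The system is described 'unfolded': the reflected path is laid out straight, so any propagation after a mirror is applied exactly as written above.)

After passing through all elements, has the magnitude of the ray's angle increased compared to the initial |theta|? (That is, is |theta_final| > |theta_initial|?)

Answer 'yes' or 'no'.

Answer: no

Derivation:
Initial: x=-2.0000 theta=0.3000
After 1 (propagate distance d=22): x=4.6000 theta=0.3000
After 2 (thin lens f=-31): x=4.6000 theta=139/310 (≈0.4484)
After 3 (propagate distance d=27): x=5179/310 (≈16.7065) theta=139/310 (≈0.4484)
After 4 (thin lens f=55): x=5179/310 (≈16.7065) theta=1233/8525 (≈0.1446)
After 5 (propagate distance d=19 (to screen)): x=331699/17050 (≈19.4545) theta=1233/8525 (≈0.1446)
|theta_initial|=0.3000 |theta_final|=1233/8525 (≈0.1446) -> not increased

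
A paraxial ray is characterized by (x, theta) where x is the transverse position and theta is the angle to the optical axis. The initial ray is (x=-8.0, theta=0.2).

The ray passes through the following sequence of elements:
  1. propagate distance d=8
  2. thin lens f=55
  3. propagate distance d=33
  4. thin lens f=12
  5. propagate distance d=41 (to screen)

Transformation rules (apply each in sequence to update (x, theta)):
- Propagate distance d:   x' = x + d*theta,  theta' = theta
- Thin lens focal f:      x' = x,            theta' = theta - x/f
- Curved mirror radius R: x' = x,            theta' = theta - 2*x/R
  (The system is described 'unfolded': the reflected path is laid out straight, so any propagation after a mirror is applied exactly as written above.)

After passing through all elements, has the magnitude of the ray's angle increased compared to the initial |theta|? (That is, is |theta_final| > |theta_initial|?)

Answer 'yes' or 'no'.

Initial: x=-8.0000 theta=0.2000
After 1 (propagate distance d=8): x=-6.4000 theta=0.2000
After 2 (thin lens f=55): x=-6.4000 theta=87/275 (≈0.3164)
After 3 (propagate distance d=33): x=4.0400 theta=87/275 (≈0.3164)
After 4 (thin lens f=12): x=4.0400 theta=-67/3300 (≈-0.0203)
After 5 (propagate distance d=41 (to screen)): x=2117/660 (≈3.2076) theta=-67/3300 (≈-0.0203)
|theta_initial|=0.2000 |theta_final|=67/3300 (≈0.0203) -> not increased

Answer: no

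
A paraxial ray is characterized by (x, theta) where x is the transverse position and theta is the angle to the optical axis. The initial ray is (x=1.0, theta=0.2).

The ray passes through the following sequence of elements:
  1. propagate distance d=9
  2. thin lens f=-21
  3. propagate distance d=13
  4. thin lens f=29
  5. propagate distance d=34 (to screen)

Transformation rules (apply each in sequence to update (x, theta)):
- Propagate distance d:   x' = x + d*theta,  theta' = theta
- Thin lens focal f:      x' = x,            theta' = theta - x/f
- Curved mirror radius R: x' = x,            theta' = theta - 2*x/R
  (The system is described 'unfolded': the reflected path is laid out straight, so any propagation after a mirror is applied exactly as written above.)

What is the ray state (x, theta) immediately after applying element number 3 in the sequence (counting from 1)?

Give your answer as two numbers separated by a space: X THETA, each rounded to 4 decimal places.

Answer: 7.1333 0.3333

Derivation:
Initial: x=1.0000 theta=0.2000
After 1 (propagate distance d=9): x=2.8000 theta=0.2000
After 2 (thin lens f=-21): x=2.8000 theta=1/3 (≈0.3333)
After 3 (propagate distance d=13): x=107/15 (≈7.1333) theta=1/3 (≈0.3333)
Rounded to 4 decimal places: x = 7.1333, theta = 0.3333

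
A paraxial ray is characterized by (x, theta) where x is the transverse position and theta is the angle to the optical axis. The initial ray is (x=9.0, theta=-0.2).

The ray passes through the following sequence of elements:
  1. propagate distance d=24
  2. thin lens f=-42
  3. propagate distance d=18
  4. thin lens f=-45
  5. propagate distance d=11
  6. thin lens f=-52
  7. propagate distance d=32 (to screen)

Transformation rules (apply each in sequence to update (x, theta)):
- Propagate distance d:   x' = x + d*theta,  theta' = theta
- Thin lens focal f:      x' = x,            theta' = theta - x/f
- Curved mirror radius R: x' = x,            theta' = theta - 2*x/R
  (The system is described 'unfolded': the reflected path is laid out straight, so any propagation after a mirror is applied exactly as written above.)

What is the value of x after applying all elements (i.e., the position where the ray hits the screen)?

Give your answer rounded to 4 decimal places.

Answer: 1.5544

Derivation:
Initial: x=9.0000 theta=-0.2000
After 1 (propagate distance d=24): x=4.2000 theta=-0.2000
After 2 (thin lens f=-42): x=4.2000 theta=-0.1000
After 3 (propagate distance d=18): x=2.4000 theta=-0.1000
After 4 (thin lens f=-45): x=2.4000 theta=-7/150 (≈-0.0467)
After 5 (propagate distance d=11): x=283/150 (≈1.8867) theta=-7/150 (≈-0.0467)
After 6 (thin lens f=-52): x=283/150 (≈1.8867) theta=-27/2600 (≈-0.0104)
After 7 (propagate distance d=32 (to screen)): x=3031/1950 (≈1.5544) theta=-27/2600 (≈-0.0104)
Rounded to 4 decimal places: x = 1.5544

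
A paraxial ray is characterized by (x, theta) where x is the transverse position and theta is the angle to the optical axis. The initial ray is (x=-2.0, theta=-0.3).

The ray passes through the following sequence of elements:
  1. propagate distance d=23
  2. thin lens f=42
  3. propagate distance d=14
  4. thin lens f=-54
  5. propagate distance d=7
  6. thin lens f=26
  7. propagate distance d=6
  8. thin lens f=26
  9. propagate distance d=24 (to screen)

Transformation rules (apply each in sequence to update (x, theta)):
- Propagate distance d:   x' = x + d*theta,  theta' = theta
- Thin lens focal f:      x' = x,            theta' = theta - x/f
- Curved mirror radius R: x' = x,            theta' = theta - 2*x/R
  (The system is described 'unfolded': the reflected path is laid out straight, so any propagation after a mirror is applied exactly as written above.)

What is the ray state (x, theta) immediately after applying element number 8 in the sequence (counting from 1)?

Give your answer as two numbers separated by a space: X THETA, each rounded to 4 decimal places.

Answer: -10.9342 0.6088

Derivation:
Initial: x=-2.0000 theta=-0.3000
After 1 (propagate distance d=23): x=-8.9000 theta=-0.3000
After 2 (thin lens f=42): x=-8.9000 theta=-37/420 (≈-0.0881)
After 3 (propagate distance d=14): x=-152/15 (≈-10.1333) theta=-37/420 (≈-0.0881)
After 4 (thin lens f=-54): x=-152/15 (≈-10.1333) theta=-3127/11340 (≈-0.2757)
After 5 (propagate distance d=7): x=-19543/1620 (≈-12.0636) theta=-3127/11340 (≈-0.2757)
After 6 (thin lens f=26): x=-19543/1620 (≈-12.0636) theta=55499/294840 (≈0.1882)
After 7 (propagate distance d=6): x=-402979/36855 (≈-10.9342) theta=55499/294840 (≈0.1882)
After 8 (thin lens f=26): x=-402979/36855 (≈-10.9342) theta=259267/425880 (≈0.6088)
Rounded to 4 decimal places: x = -10.9342, theta = 0.6088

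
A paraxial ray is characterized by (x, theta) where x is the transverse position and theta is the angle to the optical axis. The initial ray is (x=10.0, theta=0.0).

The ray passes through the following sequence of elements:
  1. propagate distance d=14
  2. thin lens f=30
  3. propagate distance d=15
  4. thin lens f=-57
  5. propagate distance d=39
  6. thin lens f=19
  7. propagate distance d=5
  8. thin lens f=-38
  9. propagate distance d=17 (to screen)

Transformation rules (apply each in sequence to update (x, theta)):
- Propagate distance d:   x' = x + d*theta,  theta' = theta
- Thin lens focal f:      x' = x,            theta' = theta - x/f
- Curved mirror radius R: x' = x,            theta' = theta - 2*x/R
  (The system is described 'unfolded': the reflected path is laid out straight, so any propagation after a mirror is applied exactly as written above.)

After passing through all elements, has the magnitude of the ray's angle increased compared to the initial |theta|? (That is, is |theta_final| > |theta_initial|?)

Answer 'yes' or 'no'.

Answer: yes

Derivation:
Initial: x=10.0000 theta=0.0000
After 1 (propagate distance d=14): x=10.0000 theta=0.0000
After 2 (thin lens f=30): x=10.0000 theta=-1/3 (≈-0.3333)
After 3 (propagate distance d=15): x=5.0000 theta=-1/3 (≈-0.3333)
After 4 (thin lens f=-57): x=5.0000 theta=-14/57 (≈-0.2456)
After 5 (propagate distance d=39): x=-87/19 (≈-4.5789) theta=-14/57 (≈-0.2456)
After 6 (thin lens f=19): x=-87/19 (≈-4.5789) theta=-5/1083 (≈-0.0046)
After 7 (propagate distance d=5): x=-4984/1083 (≈-4.6020) theta=-5/1083 (≈-0.0046)
After 8 (thin lens f=-38): x=-4984/1083 (≈-4.6020) theta=-2587/20577 (≈-0.1257)
After 9 (propagate distance d=17 (to screen)): x=-46225/6859 (≈-6.7393) theta=-2587/20577 (≈-0.1257)
|theta_initial|=0.0000 |theta_final|=2587/20577 (≈0.1257) -> increased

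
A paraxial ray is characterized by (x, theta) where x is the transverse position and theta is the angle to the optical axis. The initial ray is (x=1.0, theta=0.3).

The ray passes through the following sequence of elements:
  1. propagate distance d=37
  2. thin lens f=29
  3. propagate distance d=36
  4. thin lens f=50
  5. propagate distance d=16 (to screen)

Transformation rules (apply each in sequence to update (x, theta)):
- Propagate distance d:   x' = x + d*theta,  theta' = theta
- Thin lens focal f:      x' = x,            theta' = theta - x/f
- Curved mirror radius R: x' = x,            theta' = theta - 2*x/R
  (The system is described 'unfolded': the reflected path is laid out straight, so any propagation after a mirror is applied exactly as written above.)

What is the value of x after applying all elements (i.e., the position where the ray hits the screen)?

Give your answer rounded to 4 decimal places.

Initial: x=1.0000 theta=0.3000
After 1 (propagate distance d=37): x=12.1000 theta=0.3000
After 2 (thin lens f=29): x=12.1000 theta=-17/145 (≈-0.1172)
After 3 (propagate distance d=36): x=457/58 (≈7.8793) theta=-17/145 (≈-0.1172)
After 4 (thin lens f=50): x=457/58 (≈7.8793) theta=-797/2900 (≈-0.2748)
After 5 (propagate distance d=16 (to screen)): x=5049/1450 (≈3.4821) theta=-797/2900 (≈-0.2748)
Rounded to 4 decimal places: x = 3.4821

Answer: 3.4821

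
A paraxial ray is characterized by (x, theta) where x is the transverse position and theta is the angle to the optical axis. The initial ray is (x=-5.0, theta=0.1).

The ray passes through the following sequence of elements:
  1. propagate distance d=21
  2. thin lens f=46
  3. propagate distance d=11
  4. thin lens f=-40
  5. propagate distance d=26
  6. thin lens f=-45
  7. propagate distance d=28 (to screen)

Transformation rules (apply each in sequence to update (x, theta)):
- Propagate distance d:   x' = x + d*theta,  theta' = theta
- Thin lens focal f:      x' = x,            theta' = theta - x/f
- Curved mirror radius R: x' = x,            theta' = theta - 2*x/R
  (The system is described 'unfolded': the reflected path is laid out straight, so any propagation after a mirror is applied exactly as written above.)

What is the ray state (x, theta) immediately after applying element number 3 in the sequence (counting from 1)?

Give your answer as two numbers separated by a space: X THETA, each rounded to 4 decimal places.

Answer: -1.1065 0.1630

Derivation:
Initial: x=-5.0000 theta=0.1000
After 1 (propagate distance d=21): x=-2.9000 theta=0.1000
After 2 (thin lens f=46): x=-2.9000 theta=15/92 (≈0.1630)
After 3 (propagate distance d=11): x=-509/460 (≈-1.1065) theta=15/92 (≈0.1630)
Rounded to 4 decimal places: x = -1.1065, theta = 0.1630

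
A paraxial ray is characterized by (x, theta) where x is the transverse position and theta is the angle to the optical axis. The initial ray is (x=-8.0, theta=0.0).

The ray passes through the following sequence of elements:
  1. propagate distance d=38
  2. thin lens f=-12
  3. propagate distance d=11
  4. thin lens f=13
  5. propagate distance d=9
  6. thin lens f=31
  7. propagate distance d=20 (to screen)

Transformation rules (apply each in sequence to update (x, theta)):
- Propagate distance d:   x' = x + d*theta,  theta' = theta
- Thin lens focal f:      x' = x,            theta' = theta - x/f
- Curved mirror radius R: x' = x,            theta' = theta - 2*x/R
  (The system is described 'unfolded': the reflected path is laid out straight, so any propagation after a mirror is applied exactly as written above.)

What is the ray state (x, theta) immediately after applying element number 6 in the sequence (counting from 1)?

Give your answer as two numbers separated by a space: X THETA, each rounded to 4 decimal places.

Answer: -10.7179 0.8586

Derivation:
Initial: x=-8.0000 theta=0.0000
After 1 (propagate distance d=38): x=-8.0000 theta=0.0000
After 2 (thin lens f=-12): x=-8.0000 theta=-2/3 (≈-0.6667)
After 3 (propagate distance d=11): x=-46/3 (≈-15.3333) theta=-2/3 (≈-0.6667)
After 4 (thin lens f=13): x=-46/3 (≈-15.3333) theta=20/39 (≈0.5128)
After 5 (propagate distance d=9): x=-418/39 (≈-10.7179) theta=20/39 (≈0.5128)
After 6 (thin lens f=31): x=-418/39 (≈-10.7179) theta=346/403 (≈0.8586)
Rounded to 4 decimal places: x = -10.7179, theta = 0.8586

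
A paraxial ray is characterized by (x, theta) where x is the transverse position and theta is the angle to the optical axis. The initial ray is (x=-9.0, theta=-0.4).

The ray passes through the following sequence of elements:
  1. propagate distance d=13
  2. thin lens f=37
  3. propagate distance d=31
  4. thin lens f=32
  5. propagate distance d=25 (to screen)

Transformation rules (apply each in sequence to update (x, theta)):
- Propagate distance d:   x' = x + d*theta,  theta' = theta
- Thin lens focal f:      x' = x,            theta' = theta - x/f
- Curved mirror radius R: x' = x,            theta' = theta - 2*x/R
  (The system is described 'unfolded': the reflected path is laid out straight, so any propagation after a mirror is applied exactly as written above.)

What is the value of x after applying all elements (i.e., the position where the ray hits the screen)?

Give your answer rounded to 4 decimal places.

Answer: -3.6216

Derivation:
Initial: x=-9.0000 theta=-0.4000
After 1 (propagate distance d=13): x=-14.2000 theta=-0.4000
After 2 (thin lens f=37): x=-14.2000 theta=-3/185 (≈-0.0162)
After 3 (propagate distance d=31): x=-544/37 (≈-14.7027) theta=-3/185 (≈-0.0162)
After 4 (thin lens f=32): x=-544/37 (≈-14.7027) theta=82/185 (≈0.4432)
After 5 (propagate distance d=25 (to screen)): x=-134/37 (≈-3.6216) theta=82/185 (≈0.4432)
Rounded to 4 decimal places: x = -3.6216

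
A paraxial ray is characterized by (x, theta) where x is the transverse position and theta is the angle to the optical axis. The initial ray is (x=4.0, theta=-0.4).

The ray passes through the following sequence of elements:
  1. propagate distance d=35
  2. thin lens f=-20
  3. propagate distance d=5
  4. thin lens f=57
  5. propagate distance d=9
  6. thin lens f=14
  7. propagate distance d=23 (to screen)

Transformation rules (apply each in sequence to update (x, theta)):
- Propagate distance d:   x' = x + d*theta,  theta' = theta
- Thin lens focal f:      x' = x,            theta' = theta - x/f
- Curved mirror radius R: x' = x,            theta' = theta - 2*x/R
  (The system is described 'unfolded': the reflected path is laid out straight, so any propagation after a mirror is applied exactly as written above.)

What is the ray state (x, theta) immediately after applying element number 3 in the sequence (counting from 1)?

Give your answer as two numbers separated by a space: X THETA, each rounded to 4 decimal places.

Initial: x=4.0000 theta=-0.4000
After 1 (propagate distance d=35): x=-10.0000 theta=-0.4000
After 2 (thin lens f=-20): x=-10.0000 theta=-0.9000
After 3 (propagate distance d=5): x=-14.5000 theta=-0.9000
Rounded to 4 decimal places: x = -14.5000, theta = -0.9000

Answer: -14.5000 -0.9000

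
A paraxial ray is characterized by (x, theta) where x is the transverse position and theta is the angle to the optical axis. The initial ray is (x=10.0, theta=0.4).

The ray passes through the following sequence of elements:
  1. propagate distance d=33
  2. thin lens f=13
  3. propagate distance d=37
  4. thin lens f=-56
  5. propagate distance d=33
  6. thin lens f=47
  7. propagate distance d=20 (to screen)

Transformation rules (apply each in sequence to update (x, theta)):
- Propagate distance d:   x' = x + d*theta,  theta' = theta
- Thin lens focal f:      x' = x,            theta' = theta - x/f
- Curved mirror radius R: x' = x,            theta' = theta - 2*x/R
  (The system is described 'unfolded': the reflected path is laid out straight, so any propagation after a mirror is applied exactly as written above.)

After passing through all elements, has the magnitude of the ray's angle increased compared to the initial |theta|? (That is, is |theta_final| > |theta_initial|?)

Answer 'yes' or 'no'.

Answer: no

Derivation:
Initial: x=10.0000 theta=0.4000
After 1 (propagate distance d=33): x=23.2000 theta=0.4000
After 2 (thin lens f=13): x=23.2000 theta=-18/13 (≈-1.3846)
After 3 (propagate distance d=37): x=-1822/65 (≈-28.0308) theta=-18/13 (≈-1.3846)
After 4 (thin lens f=-56): x=-1822/65 (≈-28.0308) theta=-3431/1820 (≈-1.8852)
After 5 (propagate distance d=33): x=-164239/1820 (≈-90.2412) theta=-3431/1820 (≈-1.8852)
After 6 (thin lens f=47): x=-164239/1820 (≈-90.2412) theta=213/6110 (≈0.0349)
After 7 (propagate distance d=20 (to screen)): x=-7659593/85540 (≈-89.5440) theta=213/6110 (≈0.0349)
|theta_initial|=0.4000 |theta_final|=213/6110 (≈0.0349) -> not increased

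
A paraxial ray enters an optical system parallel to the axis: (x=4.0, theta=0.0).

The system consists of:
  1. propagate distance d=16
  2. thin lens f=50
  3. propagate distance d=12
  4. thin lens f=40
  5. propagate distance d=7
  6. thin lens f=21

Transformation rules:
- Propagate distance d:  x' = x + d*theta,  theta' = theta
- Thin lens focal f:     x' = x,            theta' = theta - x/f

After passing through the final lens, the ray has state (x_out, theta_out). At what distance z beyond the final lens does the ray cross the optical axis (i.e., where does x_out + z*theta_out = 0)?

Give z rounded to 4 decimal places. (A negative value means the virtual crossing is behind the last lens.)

Initial: x=4.0000 theta=0.0000
After 1 (propagate distance d=16): x=4.0000 theta=0.0000
After 2 (thin lens f=50): x=4.0000 theta=-0.0800
After 3 (propagate distance d=12): x=3.0400 theta=-0.0800
After 4 (thin lens f=40): x=3.0400 theta=-0.1560
After 5 (propagate distance d=7): x=1.9480 theta=-0.1560
After 6 (thin lens f=21): x=1.9480 theta=-653/2625 (≈-0.2488)
z_focus = -x_out/theta_out = -(1.9480)/(-653/2625) = 10227/1306 ≈ 7.8308
Rounded to 4 decimal places: z = 7.8308

Answer: 7.8308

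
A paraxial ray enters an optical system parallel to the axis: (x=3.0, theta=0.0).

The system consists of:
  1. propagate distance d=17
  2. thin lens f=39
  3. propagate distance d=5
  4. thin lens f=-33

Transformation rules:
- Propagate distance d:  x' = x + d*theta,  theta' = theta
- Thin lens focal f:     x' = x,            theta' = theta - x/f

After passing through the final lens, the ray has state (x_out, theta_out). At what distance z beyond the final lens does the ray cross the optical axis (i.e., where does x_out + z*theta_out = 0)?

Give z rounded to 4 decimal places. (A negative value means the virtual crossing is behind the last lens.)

Initial: x=3.0000 theta=0.0000
After 1 (propagate distance d=17): x=3.0000 theta=0.0000
After 2 (thin lens f=39): x=3.0000 theta=-1/13 (≈-0.0769)
After 3 (propagate distance d=5): x=34/13 (≈2.6154) theta=-1/13 (≈-0.0769)
After 4 (thin lens f=-33): x=34/13 (≈2.6154) theta=1/429 (≈0.0023)
z_focus = -x_out/theta_out = -(34/13)/(1/429) = -1122.0000
Rounded to 4 decimal places: z = -1122.0000

Answer: -1122.0000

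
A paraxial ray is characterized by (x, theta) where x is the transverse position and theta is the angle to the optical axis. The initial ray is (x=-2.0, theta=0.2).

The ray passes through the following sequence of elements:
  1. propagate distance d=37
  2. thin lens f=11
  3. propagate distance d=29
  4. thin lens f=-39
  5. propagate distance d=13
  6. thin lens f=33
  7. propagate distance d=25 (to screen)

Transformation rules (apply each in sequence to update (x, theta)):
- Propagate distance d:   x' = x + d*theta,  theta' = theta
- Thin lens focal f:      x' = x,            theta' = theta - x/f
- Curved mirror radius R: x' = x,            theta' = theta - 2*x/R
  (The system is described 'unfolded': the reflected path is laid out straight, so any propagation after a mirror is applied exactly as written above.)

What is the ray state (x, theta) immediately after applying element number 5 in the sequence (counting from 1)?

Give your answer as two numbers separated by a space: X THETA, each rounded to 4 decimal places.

Answer: -7.8303 -0.3688

Derivation:
Initial: x=-2.0000 theta=0.2000
After 1 (propagate distance d=37): x=5.4000 theta=0.2000
After 2 (thin lens f=11): x=5.4000 theta=-16/55 (≈-0.2909)
After 3 (propagate distance d=29): x=-167/55 (≈-3.0364) theta=-16/55 (≈-0.2909)
After 4 (thin lens f=-39): x=-167/55 (≈-3.0364) theta=-791/2145 (≈-0.3688)
After 5 (propagate distance d=13): x=-1292/165 (≈-7.8303) theta=-791/2145 (≈-0.3688)
Rounded to 4 decimal places: x = -7.8303, theta = -0.3688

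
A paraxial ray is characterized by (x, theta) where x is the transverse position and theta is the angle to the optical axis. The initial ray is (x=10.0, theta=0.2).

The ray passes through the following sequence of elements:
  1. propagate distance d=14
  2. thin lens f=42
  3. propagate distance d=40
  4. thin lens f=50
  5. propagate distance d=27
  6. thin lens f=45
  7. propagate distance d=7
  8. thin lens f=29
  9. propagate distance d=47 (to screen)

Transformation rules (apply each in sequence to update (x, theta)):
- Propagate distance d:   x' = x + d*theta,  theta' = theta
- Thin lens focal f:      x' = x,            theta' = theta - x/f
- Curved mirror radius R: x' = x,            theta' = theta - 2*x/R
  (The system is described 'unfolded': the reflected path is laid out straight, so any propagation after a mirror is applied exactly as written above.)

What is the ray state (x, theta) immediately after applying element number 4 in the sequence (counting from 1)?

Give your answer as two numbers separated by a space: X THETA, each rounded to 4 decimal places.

Initial: x=10.0000 theta=0.2000
After 1 (propagate distance d=14): x=12.8000 theta=0.2000
After 2 (thin lens f=42): x=12.8000 theta=-11/105 (≈-0.1048)
After 3 (propagate distance d=40): x=904/105 (≈8.6095) theta=-11/105 (≈-0.1048)
After 4 (thin lens f=50): x=904/105 (≈8.6095) theta=-727/2625 (≈-0.2770)
Rounded to 4 decimal places: x = 8.6095, theta = -0.2770

Answer: 8.6095 -0.2770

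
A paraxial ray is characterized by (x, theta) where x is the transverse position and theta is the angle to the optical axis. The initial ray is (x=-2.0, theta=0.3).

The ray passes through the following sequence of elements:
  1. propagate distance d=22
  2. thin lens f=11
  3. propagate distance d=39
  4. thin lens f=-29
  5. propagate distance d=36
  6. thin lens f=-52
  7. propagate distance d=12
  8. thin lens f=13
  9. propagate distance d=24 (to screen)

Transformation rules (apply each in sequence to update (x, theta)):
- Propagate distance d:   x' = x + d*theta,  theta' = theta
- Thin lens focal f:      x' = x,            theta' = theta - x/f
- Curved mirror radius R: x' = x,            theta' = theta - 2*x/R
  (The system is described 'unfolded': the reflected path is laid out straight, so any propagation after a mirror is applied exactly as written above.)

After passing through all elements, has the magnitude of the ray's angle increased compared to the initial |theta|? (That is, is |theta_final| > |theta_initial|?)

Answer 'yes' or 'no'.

Initial: x=-2.0000 theta=0.3000
After 1 (propagate distance d=22): x=4.6000 theta=0.3000
After 2 (thin lens f=11): x=4.6000 theta=-13/110 (≈-0.1182)
After 3 (propagate distance d=39): x=-1/110 (≈-0.0091) theta=-13/110 (≈-0.1182)
After 4 (thin lens f=-29): x=-1/110 (≈-0.0091) theta=-189/1595 (≈-0.1185)
After 5 (propagate distance d=36): x=-13637/3190 (≈-4.2749) theta=-189/1595 (≈-0.1185)
After 6 (thin lens f=-52): x=-13637/3190 (≈-4.2749) theta=-2561/12760 (≈-0.2007)
After 7 (propagate distance d=12): x=-2132/319 (≈-6.6834) theta=-2561/12760 (≈-0.2007)
After 8 (thin lens f=13): x=-2132/319 (≈-6.6834) theta=3999/12760 (≈0.3134)
After 9 (propagate distance d=24 (to screen)): x=1337/1595 (≈0.8382) theta=3999/12760 (≈0.3134)
|theta_initial|=0.3000 |theta_final|=3999/12760 (≈0.3134) -> increased

Answer: yes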